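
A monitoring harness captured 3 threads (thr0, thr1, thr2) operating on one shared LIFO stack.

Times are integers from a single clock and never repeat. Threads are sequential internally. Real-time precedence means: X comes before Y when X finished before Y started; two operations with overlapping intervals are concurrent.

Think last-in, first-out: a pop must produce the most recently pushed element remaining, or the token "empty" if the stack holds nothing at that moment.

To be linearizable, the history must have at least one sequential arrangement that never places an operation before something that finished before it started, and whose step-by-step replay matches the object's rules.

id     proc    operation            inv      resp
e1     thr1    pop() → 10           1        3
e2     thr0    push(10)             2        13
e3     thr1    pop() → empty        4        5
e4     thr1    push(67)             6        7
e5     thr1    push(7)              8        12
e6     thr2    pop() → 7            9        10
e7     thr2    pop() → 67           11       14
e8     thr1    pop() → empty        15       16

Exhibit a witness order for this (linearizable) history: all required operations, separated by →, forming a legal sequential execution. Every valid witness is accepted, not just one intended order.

1. e2 push(10), leaving stack <10>
2. e1 pop() → 10, leaving stack <>
3. e3 pop() → empty, leaving stack <>
4. e4 push(67), leaving stack <67>
5. e5 push(7), leaving stack <67,7>
6. e6 pop() → 7, leaving stack <67>
7. e7 pop() → 67, leaving stack <>
8. e8 pop() → empty, leaving stack <>

e2 → e1 → e3 → e4 → e5 → e6 → e7 → e8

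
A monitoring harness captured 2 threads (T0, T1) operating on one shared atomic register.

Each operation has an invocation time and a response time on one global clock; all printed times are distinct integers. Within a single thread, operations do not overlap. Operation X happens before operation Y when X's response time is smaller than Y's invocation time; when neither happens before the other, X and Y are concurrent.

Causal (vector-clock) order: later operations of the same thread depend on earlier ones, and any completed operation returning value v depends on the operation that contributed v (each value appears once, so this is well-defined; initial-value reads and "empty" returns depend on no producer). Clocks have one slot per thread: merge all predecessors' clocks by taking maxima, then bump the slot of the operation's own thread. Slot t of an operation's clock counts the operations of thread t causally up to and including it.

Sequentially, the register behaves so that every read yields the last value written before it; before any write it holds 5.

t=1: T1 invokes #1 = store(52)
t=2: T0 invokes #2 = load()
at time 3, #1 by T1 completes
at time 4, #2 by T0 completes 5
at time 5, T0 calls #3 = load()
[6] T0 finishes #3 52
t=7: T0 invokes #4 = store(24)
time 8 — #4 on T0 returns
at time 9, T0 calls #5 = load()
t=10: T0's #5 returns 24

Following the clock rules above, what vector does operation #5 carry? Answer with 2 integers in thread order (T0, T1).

no predecessors for #1 (invoked 1): T1 increments from zero → (0, 1)
no predecessors for #2 (invoked 2): T0 increments from zero → (1, 0)
invoked at 5, #3 merges VC(#1)=(0, 1), VC(#2)=(1, 0) and bumps T0's slot → (2, 1)
invoked at 7, #4 merges VC(#3)=(2, 1) and bumps T0's slot → (3, 1)
invoked at 9, #5 merges VC(#4)=(3, 1) and bumps T0's slot → (4, 1)
target: VC(#5) = (4, 1)

(4, 1)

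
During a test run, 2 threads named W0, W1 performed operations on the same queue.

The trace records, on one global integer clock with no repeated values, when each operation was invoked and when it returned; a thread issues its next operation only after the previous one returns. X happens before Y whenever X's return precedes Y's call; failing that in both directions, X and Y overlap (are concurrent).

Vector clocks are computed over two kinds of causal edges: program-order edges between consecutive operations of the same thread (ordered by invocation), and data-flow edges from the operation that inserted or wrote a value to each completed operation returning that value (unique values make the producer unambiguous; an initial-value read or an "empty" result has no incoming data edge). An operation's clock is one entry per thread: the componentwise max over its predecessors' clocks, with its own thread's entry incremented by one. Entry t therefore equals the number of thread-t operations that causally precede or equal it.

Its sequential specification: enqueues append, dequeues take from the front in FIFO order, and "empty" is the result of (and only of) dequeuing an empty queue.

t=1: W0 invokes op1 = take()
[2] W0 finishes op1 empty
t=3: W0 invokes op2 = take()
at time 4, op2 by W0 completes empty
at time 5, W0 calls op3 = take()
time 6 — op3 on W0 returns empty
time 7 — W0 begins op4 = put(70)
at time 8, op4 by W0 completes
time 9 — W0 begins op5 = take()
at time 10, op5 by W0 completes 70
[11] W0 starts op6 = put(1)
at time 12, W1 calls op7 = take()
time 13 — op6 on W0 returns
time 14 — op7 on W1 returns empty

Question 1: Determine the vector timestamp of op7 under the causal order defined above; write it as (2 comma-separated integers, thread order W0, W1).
no predecessors for op7 (invoked 12): W1 increments from zero → (0, 1)
no predecessors for op1 (invoked 1): W0 increments from zero → (1, 0)
from VC(op1)=(1, 0), op2 (invoked 3) maxes components and bumps W0 → (2, 0)
from VC(op2)=(2, 0), op3 (invoked 5) maxes components and bumps W0 → (3, 0)
from VC(op3)=(3, 0), op4 (invoked 7) maxes components and bumps W0 → (4, 0)
from VC(op4)=(4, 0), op5 (invoked 9) maxes components and bumps W0 → (5, 0)
from VC(op5)=(5, 0), op6 (invoked 11) maxes components and bumps W0 → (6, 0)
target: VC(op7) = (0, 1)

(0, 1)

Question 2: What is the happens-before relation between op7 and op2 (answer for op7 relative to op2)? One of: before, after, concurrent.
op7 spans [12,14], op2 spans [3,4]
resp(op2)=4 < inv(op7)=12

after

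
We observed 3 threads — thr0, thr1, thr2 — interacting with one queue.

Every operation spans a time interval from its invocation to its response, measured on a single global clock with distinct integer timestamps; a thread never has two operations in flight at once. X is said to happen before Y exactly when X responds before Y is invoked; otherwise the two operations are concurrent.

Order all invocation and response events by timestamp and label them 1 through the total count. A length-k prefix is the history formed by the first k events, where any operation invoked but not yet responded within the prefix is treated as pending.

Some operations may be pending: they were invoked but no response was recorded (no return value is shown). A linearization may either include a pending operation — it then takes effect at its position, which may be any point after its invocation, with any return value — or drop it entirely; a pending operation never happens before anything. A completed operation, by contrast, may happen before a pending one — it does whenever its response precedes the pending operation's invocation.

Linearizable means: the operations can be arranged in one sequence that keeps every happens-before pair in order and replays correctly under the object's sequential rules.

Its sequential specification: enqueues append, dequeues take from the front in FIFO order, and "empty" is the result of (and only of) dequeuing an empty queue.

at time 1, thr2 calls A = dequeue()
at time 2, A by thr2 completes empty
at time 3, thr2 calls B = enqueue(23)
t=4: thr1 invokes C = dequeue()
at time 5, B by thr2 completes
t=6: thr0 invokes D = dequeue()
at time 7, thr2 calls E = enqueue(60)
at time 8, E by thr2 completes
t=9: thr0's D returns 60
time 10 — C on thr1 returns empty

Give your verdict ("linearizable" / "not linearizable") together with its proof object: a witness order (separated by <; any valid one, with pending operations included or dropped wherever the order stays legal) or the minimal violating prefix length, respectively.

not linearizable — minimal violating prefix: 10 events

cut after 9 events: linearizable; cut after 10 events (C responds, time 10): not linearizable
real-time-consistent orders of the 5 completed operations: 8 — all fail the queue replay
sample order A, B, C, D, E stalls at step 3 — C dequeue() → empty has no legal effect
sample order A, B, C, E, D stalls at step 3 — C dequeue() → empty has no legal effect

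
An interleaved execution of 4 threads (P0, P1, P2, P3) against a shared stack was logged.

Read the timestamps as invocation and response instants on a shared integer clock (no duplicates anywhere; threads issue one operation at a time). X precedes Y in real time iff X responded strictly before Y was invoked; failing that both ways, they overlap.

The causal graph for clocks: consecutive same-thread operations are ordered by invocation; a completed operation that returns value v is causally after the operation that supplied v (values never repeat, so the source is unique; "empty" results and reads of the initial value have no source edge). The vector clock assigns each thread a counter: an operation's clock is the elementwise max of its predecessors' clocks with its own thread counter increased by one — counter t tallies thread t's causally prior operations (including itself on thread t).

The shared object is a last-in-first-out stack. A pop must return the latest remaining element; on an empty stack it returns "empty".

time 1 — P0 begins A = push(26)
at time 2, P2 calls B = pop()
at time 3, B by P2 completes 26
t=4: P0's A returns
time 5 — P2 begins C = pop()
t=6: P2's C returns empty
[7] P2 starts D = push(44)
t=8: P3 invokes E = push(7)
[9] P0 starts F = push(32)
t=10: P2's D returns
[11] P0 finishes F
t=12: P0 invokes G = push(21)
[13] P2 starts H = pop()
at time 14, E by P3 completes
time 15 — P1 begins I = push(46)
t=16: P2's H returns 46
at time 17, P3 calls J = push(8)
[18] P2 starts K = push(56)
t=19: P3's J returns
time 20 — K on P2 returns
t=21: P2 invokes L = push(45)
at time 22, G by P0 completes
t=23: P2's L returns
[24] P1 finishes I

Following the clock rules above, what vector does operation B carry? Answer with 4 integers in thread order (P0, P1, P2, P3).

(1, 0, 1, 0)

root op E, invoked 8: fresh clock plus P3's own tick → (0, 0, 0, 1)
root op I, invoked 15: fresh clock plus P1's own tick → (0, 1, 0, 0)
root op A, invoked 1: fresh clock plus P0's own tick → (1, 0, 0, 0)
J (invocation 17): componentwise max over VC(E)=(0, 0, 0, 1), +1 at P3, giving (0, 0, 0, 2)
B (invocation 2): componentwise max over VC(A)=(1, 0, 0, 0), +1 at P2, giving (1, 0, 1, 0)
F (invocation 9): componentwise max over VC(A)=(1, 0, 0, 0), +1 at P0, giving (2, 0, 0, 0)
C (invocation 5): componentwise max over VC(B)=(1, 0, 1, 0), +1 at P2, giving (1, 0, 2, 0)
G (invocation 12): componentwise max over VC(F)=(2, 0, 0, 0), +1 at P0, giving (3, 0, 0, 0)
D (invocation 7): componentwise max over VC(C)=(1, 0, 2, 0), +1 at P2, giving (1, 0, 3, 0)
H (invocation 13): componentwise max over VC(D)=(1, 0, 3, 0), VC(I)=(0, 1, 0, 0), +1 at P2, giving (1, 1, 4, 0)
K (invocation 18): componentwise max over VC(H)=(1, 1, 4, 0), +1 at P2, giving (1, 1, 5, 0)
L (invocation 21): componentwise max over VC(K)=(1, 1, 5, 0), +1 at P2, giving (1, 1, 6, 0)
target: VC(B) = (1, 0, 1, 0)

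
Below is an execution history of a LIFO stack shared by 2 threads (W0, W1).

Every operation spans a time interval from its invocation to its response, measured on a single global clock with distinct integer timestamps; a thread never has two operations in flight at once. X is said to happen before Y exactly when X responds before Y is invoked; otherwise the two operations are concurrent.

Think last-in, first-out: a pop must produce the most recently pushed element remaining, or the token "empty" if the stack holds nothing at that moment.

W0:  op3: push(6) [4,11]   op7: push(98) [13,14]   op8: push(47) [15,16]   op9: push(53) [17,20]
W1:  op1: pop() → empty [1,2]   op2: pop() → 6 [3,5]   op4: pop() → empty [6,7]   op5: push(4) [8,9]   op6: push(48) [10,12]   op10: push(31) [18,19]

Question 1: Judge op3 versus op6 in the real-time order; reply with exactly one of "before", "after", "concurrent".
Answer: concurrent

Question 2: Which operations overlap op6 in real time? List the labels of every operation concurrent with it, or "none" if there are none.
Answer: op3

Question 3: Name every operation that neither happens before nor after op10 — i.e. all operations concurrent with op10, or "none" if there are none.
Answer: op9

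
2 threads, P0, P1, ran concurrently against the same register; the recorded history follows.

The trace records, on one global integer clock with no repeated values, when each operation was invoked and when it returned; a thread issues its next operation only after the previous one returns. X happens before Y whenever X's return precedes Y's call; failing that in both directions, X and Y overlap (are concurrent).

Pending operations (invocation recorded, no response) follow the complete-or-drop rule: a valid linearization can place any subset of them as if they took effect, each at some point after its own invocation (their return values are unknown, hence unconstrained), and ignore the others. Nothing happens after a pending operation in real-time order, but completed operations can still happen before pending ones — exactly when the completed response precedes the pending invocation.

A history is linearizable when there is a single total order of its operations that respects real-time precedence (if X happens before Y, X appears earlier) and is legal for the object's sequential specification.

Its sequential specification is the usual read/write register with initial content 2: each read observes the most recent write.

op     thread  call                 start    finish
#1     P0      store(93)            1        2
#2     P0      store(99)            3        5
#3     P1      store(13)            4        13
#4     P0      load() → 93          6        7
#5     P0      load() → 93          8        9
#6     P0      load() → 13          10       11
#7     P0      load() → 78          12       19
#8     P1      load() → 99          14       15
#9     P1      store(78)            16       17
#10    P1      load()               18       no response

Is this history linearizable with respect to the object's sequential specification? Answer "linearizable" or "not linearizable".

not linearizable

the violation lands at event 7, #4's response at time 7: events 1..6 linearize, events 1..7 do not
exactly one order of the 3 completed ops respects real time; the register replay fails
no completion choice of the 1 pending operation (#3) rescues it — every subset was tried
sample order #1, #2, #4 (pending dropped) stalls at step 3 — #4 load() → 93 has no legal effect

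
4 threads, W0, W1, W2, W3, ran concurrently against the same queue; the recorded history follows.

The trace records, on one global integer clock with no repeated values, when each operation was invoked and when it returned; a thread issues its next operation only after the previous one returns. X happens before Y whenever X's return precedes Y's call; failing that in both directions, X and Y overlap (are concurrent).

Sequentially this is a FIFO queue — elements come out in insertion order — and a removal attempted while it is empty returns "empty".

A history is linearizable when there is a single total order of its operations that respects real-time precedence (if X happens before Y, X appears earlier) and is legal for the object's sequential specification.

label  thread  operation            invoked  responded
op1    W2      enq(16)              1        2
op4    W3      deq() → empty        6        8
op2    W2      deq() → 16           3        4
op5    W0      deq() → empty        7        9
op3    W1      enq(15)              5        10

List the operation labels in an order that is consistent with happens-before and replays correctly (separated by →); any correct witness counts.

op1 → op2 → op4 → op5 → op3

1. op1 enq(16), leaving queue <16>
2. op2 deq() → 16, leaving queue <>
3. op4 deq() → empty, leaving queue <>
4. op5 deq() → empty, leaving queue <>
5. op3 enq(15), leaving queue <15>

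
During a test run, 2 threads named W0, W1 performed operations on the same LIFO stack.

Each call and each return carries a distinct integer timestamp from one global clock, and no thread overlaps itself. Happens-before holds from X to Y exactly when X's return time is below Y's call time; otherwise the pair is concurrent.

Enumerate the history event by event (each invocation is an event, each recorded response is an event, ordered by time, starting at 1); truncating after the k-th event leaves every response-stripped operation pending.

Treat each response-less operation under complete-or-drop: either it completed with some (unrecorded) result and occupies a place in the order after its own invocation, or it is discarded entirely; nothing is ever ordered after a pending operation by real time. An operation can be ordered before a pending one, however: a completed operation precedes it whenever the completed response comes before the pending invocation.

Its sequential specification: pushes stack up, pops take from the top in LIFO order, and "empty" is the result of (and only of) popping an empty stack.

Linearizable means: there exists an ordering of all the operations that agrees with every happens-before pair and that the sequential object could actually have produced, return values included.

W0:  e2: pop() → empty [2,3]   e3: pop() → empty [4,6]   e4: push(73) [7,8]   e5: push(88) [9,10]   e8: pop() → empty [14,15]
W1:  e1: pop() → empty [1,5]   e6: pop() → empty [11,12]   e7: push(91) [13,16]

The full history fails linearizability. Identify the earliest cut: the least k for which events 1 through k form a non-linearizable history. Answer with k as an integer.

12

one valid order for events 1..11 is e1, e2, e3, e4, e5:
1. e1 pop() → empty, leaving stack <>
2. e2 pop() → empty, leaving stack <>
3. e3 pop() → empty, leaving stack <>
4. e4 push(73), leaving stack <73>
5. e5 push(88), leaving stack <73,88>
with event 12 included (e6 responding at time 12), all real-time-consistent orders fail
for example e1, e2, e3, e4, e5, e6 fails at step 6: e6 pop() → empty is not legal there
for example e2, e1, e3, e4, e5, e6 fails at step 6: e6 pop() → empty is not legal there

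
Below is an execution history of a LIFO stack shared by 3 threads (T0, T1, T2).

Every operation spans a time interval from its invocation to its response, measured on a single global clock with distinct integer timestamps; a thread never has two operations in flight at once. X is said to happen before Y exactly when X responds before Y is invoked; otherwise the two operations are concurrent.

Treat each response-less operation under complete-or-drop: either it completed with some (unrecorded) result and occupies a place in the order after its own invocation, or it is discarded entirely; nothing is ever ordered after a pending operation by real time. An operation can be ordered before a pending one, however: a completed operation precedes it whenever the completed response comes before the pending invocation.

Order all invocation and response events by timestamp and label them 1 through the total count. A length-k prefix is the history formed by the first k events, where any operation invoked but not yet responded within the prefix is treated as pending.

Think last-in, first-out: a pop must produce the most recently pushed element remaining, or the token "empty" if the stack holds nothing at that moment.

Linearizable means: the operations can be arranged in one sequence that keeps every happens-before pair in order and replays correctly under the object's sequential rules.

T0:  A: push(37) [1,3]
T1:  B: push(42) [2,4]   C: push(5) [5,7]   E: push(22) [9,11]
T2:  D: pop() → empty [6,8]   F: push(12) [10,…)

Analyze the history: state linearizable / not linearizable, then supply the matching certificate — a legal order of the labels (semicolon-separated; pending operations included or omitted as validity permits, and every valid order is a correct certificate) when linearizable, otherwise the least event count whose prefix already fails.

not linearizable — minimal violating prefix: 8 events

through event 7 a valid linearization exists; event 8 (D responding at time 8) ends that
checked exhaustively: 4 real-time-consistent orders of 4 completed operations, zero legal LIFO stack replays
for example A, B, C, D fails at step 4: D pop() → empty is not legal there
for example A, B, D, C fails at step 3: D pop() → empty is not legal there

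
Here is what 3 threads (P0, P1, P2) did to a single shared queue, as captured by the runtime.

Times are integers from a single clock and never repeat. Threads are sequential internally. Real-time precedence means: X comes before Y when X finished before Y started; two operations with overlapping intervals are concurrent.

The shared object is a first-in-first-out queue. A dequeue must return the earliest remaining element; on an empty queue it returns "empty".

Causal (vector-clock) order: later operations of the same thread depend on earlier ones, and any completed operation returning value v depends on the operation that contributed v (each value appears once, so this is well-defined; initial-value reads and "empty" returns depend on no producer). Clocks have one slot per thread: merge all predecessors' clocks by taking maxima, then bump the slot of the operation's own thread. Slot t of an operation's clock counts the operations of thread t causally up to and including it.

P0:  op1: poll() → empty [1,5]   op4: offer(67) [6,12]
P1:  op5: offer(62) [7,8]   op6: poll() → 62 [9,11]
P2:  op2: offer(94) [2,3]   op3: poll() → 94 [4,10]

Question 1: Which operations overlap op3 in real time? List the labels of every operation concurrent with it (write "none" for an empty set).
concurrent with op3 ([4,10]): every op whose interval crosses 4..10
op1 [1,5]: concurrent
op2 [2,3]: before
op4 [6,12]: concurrent
op5 [7,8]: concurrent
op6 [9,11]: concurrent

op1, op4, op5, op6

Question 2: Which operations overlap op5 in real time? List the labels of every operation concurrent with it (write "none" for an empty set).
overlap test against op5 [7,8]: concurrent iff the interval meets 7..8
op1 [1,5]: before
op2 [2,3]: before
op3 [4,10]: concurrent
op4 [6,12]: concurrent
op6 [9,11]: after

op3, op4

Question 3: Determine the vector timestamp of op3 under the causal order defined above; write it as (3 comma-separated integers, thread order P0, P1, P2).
root op op2, invoked 2: fresh clock plus P2's own tick → (0, 0, 1)
root op op5, invoked 7: fresh clock plus P1's own tick → (0, 1, 0)
root op op1, invoked 1: fresh clock plus P0's own tick → (1, 0, 0)
op3, invoked 4, takes VC(op2)=(0, 0, 1) under max, adds 1 for P2 → (0, 0, 2)
op6, invoked 9, takes VC(op5)=(0, 1, 0) under max, adds 1 for P1 → (0, 2, 0)
op4, invoked 6, takes VC(op1)=(1, 0, 0) under max, adds 1 for P0 → (2, 0, 0)
target: VC(op3) = (0, 0, 2)

(0, 0, 2)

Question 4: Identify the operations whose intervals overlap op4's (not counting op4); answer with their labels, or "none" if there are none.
op4 runs from 6 to 12; window-overlapping ops are concurrent
op1 [1,5]: before
op2 [2,3]: before
op3 [4,10]: concurrent
op5 [7,8]: concurrent
op6 [9,11]: concurrent

op3, op5, op6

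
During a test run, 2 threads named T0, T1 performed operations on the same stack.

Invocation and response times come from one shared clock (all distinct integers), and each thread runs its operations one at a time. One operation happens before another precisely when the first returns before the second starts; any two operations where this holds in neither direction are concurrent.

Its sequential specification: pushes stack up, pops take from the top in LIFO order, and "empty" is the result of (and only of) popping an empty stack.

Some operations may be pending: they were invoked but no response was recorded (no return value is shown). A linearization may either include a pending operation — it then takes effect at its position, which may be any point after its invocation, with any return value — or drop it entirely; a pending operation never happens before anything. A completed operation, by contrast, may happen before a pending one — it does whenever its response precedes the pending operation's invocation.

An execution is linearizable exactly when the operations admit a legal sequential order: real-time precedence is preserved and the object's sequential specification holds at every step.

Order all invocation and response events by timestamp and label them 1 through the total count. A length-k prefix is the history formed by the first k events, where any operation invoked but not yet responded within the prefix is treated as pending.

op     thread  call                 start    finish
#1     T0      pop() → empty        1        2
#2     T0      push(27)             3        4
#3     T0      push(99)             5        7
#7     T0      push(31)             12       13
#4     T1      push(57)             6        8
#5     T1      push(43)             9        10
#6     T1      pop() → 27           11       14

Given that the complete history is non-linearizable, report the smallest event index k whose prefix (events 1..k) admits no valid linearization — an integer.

events 1..13 are linearizable, e.g. via #1, #2, #3, #4, #5, #6, #7:
1. #1 pop() → empty, leaving stack <>
2. #2 push(27), leaving stack <27>
3. #3 push(99), leaving stack <27,99>
4. #4 push(57), leaving stack <27,99,57>
5. #5 push(43), leaving stack <27,99,57,43>
6. #6 pop() (pending, included), leaving stack <27,99,57>
7. #7 push(31), leaving stack <27,99,57,31>
adding event 14 (#6 responds at 14) leaves no legal real-time order
e.g. #1, #2, #3, #4, #5, #6, #7: illegal at step 6, since #6 pop() → 27 cannot apply there
e.g. #1, #2, #3, #4, #5, #7, #6: illegal at step 7, since #6 pop() → 27 cannot apply there

14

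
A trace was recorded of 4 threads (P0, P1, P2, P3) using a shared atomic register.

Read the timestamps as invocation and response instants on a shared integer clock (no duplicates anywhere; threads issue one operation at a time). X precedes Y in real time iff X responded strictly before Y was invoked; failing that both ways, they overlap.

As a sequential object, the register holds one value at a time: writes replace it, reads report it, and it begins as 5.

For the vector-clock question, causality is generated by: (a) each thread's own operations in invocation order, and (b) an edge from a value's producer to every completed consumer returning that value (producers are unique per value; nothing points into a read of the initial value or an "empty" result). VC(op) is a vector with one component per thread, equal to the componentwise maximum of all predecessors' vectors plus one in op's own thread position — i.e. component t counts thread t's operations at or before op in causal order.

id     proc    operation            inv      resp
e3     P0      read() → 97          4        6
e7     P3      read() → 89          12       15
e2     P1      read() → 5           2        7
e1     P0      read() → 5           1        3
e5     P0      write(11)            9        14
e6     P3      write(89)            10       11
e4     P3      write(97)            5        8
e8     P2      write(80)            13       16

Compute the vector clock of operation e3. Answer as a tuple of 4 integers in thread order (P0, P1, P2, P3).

(2, 0, 0, 1)

no predecessors for e4 (invoked 5): P3 increments from zero → (0, 0, 0, 1)
no predecessors for e8 (invoked 13): P2 increments from zero → (0, 0, 1, 0)
no predecessors for e2 (invoked 2): P1 increments from zero → (0, 1, 0, 0)
no predecessors for e1 (invoked 1): P0 increments from zero → (1, 0, 0, 0)
VC(e6, invoked at 10): max of VC(e4)=(0, 0, 0, 1), then +1 on thread P3 → (0, 0, 0, 2)
VC(e7, invoked at 12): max of VC(e6)=(0, 0, 0, 2), then +1 on thread P3 → (0, 0, 0, 3)
VC(e3, invoked at 4): max of VC(e1)=(1, 0, 0, 0), VC(e4)=(0, 0, 0, 1), then +1 on thread P0 → (2, 0, 0, 1)
VC(e5, invoked at 9): max of VC(e3)=(2, 0, 0, 1), then +1 on thread P0 → (3, 0, 0, 1)
target: VC(e3) = (2, 0, 0, 1)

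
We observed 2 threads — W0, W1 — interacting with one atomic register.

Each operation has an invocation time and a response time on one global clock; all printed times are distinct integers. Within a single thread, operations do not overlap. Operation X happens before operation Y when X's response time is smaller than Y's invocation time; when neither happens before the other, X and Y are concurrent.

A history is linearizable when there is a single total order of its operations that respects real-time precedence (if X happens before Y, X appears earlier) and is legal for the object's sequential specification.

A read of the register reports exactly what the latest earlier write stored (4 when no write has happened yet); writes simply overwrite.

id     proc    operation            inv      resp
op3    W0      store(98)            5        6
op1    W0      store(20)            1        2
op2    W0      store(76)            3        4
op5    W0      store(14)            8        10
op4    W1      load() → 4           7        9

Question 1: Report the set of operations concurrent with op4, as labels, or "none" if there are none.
op5

concurrent with op4 ([7,9]): every op whose interval crosses 7..9
op1 [1,2]: before
op2 [3,4]: before
op3 [5,6]: before
op5 [8,10]: concurrent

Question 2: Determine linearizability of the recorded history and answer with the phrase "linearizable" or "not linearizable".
not linearizable

prefix check: 1..8 passes, 1..9 fails once op4's time-9 response joins
the sole real-time-consistent order of 4 completed operations fails the atomic register replay
include/drop combinations of the 1 pending operation (op5) were all tried; none helps
one such order, op1, op2, op3, op4 (pending dropped), breaks at step 4 where op4 load() → 4 is illegal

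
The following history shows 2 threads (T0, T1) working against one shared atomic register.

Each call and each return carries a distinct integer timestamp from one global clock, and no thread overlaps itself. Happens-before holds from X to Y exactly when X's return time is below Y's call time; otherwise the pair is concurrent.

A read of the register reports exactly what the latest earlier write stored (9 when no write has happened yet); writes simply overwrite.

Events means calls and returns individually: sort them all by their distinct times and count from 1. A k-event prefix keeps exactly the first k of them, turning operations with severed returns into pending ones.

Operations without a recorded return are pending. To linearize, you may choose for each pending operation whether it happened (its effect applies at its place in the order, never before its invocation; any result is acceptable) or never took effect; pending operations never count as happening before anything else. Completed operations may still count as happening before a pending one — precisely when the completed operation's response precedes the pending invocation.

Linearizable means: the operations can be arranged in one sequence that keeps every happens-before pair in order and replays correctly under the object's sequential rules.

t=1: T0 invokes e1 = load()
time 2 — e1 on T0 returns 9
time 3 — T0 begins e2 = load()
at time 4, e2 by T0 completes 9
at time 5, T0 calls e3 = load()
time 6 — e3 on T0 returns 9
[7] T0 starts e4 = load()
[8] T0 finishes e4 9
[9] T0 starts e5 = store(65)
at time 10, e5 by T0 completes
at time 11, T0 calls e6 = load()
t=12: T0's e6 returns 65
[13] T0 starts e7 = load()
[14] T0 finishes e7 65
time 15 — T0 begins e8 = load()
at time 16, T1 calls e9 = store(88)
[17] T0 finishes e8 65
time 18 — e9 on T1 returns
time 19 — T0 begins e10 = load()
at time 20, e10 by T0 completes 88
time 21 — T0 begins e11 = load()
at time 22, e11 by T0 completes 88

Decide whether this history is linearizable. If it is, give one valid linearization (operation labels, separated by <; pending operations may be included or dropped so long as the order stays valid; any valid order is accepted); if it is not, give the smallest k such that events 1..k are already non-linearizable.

step 1: e1 load() → 9 — value 9
step 2: e2 load() → 9 — value 9
step 3: e3 load() → 9 — value 9
step 4: e4 load() → 9 — value 9
step 5: e5 store(65) — value 65
step 6: e6 load() → 65 — value 65
step 7: e7 load() → 65 — value 65
step 8: e8 load() → 65 — value 65
step 9: e9 store(88) — value 88
step 10: e10 load() → 88 — value 88
step 11: e11 load() → 88 — value 88

linearizable — witness: e1 < e2 < e3 < e4 < e5 < e6 < e7 < e8 < e9 < e10 < e11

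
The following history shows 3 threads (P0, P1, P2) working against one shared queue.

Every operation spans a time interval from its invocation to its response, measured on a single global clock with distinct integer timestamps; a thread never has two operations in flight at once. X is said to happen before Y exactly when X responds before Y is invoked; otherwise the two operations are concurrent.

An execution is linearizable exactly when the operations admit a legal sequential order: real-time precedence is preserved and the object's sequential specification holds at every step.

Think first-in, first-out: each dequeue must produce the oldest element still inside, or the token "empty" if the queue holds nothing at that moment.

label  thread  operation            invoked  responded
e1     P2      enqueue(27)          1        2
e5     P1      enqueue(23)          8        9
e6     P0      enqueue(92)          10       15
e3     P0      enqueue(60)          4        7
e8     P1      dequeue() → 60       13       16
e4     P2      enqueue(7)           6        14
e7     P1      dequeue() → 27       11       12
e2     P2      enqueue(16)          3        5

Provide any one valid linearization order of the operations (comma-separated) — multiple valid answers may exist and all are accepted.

step 1: e1 enqueue(27) — queue <27>
step 2: e3 enqueue(60) — queue <27,60>
step 3: e2 enqueue(16) — queue <27,60,16>
step 4: e4 enqueue(7) — queue <27,60,16,7>
step 5: e5 enqueue(23) — queue <27,60,16,7,23>
step 6: e6 enqueue(92) — queue <27,60,16,7,23,92>
step 7: e7 dequeue() → 27 — queue <60,16,7,23,92>
step 8: e8 dequeue() → 60 — queue <16,7,23,92>

e1, e3, e2, e4, e5, e6, e7, e8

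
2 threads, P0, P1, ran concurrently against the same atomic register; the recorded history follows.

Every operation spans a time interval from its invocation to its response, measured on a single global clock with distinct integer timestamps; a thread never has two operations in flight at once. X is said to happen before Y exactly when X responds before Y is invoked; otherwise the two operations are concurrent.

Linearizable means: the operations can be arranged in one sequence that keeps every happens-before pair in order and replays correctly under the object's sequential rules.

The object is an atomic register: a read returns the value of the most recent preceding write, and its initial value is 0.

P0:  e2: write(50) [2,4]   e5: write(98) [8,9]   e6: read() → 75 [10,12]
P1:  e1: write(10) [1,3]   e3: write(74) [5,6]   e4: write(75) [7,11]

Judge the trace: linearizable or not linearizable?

one valid linearization: e1, e2, e3, e5, e4, e6
1. e1 write(10), leaving value 10
2. e2 write(50), leaving value 50
3. e3 write(74), leaving value 74
4. e5 write(98), leaving value 98
5. e4 write(75), leaving value 75
6. e6 read() → 75, leaving value 75

linearizable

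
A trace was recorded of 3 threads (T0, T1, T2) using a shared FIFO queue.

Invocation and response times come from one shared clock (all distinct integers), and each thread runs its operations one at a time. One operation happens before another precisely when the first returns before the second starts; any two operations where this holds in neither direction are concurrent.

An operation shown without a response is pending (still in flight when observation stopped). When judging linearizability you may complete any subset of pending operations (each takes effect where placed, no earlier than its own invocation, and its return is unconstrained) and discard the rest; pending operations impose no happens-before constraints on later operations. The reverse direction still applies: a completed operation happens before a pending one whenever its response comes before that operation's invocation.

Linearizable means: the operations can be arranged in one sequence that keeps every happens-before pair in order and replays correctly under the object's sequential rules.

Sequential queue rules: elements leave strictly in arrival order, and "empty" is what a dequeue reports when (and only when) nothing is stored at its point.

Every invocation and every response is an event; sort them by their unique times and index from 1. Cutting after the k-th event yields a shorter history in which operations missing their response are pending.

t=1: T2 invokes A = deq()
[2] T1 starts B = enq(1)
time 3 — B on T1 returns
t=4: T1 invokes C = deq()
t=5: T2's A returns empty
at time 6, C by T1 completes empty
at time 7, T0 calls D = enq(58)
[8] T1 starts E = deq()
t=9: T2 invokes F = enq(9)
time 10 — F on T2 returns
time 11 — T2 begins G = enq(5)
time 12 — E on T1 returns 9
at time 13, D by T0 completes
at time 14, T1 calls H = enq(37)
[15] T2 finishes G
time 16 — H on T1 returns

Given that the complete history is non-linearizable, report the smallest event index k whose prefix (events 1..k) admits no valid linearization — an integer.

a valid linearization of events 1..5 exists, for instance A, B:
after step 1 (A deq() → empty): queue <>
after step 2 (B enq(1)): queue <1>
once event 6 joins (C's response, time 6), exhaustive search finds no witness
for example A, B, C fails at step 3: C deq() → empty is not legal there
for example B, A, C fails at step 2: A deq() → empty is not legal there

6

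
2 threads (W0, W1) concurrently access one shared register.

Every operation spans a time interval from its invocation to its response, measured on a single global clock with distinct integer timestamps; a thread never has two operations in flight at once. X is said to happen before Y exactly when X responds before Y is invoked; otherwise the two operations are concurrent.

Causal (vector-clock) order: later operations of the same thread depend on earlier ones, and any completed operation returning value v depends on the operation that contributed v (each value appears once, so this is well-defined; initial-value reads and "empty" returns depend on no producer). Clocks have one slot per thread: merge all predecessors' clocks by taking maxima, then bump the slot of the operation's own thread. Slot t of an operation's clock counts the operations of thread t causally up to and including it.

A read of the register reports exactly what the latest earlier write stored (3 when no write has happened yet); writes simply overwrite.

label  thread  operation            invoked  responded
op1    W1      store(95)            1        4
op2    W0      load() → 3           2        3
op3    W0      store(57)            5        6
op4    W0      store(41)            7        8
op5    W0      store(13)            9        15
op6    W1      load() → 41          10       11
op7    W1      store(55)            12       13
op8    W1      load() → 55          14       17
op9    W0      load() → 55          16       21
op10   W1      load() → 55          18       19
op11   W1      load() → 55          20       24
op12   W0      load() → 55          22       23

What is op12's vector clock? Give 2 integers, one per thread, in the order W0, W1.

root op op1, invoked 1: fresh clock plus W1's own tick → (0, 1)
root op op2, invoked 2: fresh clock plus W0's own tick → (1, 0)
op3, invoked 5, takes VC(op2)=(1, 0) under max, adds 1 for W0 → (2, 0)
op4, invoked 7, takes VC(op3)=(2, 0) under max, adds 1 for W0 → (3, 0)
op5, invoked 9, takes VC(op4)=(3, 0) under max, adds 1 for W0 → (4, 0)
op6, invoked 10, takes VC(op1)=(0, 1), VC(op4)=(3, 0) under max, adds 1 for W1 → (3, 2)
op7, invoked 12, takes VC(op6)=(3, 2) under max, adds 1 for W1 → (3, 3)
op8, invoked 14, takes VC(op7)=(3, 3) under max, adds 1 for W1 → (3, 4)
op10, invoked 18, takes VC(op7)=(3, 3), VC(op8)=(3, 4) under max, adds 1 for W1 → (3, 5)
op9, invoked 16, takes VC(op5)=(4, 0), VC(op7)=(3, 3) under max, adds 1 for W0 → (5, 3)
op11, invoked 20, takes VC(op7)=(3, 3), VC(op10)=(3, 5) under max, adds 1 for W1 → (3, 6)
op12, invoked 22, takes VC(op7)=(3, 3), VC(op9)=(5, 3) under max, adds 1 for W0 → (6, 3)
target: VC(op12) = (6, 3)

(6, 3)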